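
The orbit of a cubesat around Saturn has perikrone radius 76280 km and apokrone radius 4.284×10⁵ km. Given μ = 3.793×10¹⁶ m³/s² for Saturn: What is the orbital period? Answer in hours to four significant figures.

Semi-major axis a = (r_p + r_a)/2 = (76280 + 4.2840×10⁵)/2 = 2.5234×10⁵ km = 2.523×10⁸ m.
By Kepler's third law T = 2π√(a³/μ) = 2π × 2.058×10⁴ = 1.293×10⁵ s.
= 35.92 hours.

T ≈ 35.92 hours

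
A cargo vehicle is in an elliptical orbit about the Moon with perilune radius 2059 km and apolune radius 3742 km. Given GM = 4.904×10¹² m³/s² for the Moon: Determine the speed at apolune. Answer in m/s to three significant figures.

Semi-major axis a = (r_p + r_a)/2 = 2900.5 km = 2.900×10⁶ m.
Vis-viva: v² = μ(2/r − 1/a) = 4.904×10¹² × (5.345×10⁻⁷ − 3.448×10⁻⁷) = 9.303×10⁵ m²/s².
v = 964.5 m/s.

v ≈ 965 m/s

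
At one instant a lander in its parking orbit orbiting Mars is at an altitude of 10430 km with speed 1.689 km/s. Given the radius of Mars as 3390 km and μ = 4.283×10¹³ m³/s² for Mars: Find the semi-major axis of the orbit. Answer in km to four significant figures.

a ≈ 12800 km

r = 3390 + 10430 = 13820 km = 1.382×10⁷ m.
Vis-viva rearranged: 1/a = 2/r − v²/μ = 1.447×10⁻⁷ − 6.661×10⁻⁸ = 7.811×10⁻⁸ m⁻¹.
a = 1.280×10⁷ m = 12802 km.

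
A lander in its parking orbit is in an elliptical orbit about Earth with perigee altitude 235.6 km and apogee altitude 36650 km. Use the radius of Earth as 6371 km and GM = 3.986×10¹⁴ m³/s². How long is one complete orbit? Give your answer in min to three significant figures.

T ≈ 648 min

r_p = 6371 + 235.6 = 6606.6 km = 6.6066×10⁶ m.
r_a = 6371 + 36650 = 43021 km = 4.3021×10⁷ m.
Semi-major axis a = (r_p + r_a)/2 = (6606.6 + 43021)/2 = 24814 km = 2.481×10⁷ m.
By Kepler's third law T = 2π√(a³/μ) = 2π × 6.191×10³ = 3.890×10⁴ s.
= 648.3 min.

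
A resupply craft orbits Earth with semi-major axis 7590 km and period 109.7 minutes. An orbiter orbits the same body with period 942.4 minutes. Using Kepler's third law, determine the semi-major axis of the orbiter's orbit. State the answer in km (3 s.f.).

Kepler's third law: a³ ∝ T², so a₂ = a₁ (T₂/T₁)^(2/3).
T₂/T₁ = 8.591, (T₂/T₁)^(2/3) = 4.195.
a₂ = 7590 × 4.195 = 31840 km.

a₂ ≈ 31800 km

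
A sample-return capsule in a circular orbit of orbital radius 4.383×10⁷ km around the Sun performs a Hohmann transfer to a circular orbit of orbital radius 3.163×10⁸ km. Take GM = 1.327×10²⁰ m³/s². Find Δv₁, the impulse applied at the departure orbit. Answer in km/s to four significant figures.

Δv ≈ 17.90 km/s

r₁ = 4.383×10⁷ km = 4.383×10¹⁰ m.
r₂ = 3.163×10⁸ km = 3.163×10¹¹ m.
Transfer ellipse a_t = (r₁ + r₂)/2 = 1.801×10¹¹ m.
At r₁: circular v_c1 = √(μ/r₁) = 55020 m/s; transfer-perihelion v_p = √[μ(2/r₁ − 1/a_t)] = 72930 m/s.
Δv₁ = v_p − v_c1 = 17900 m/s.
= 17.90 km/s.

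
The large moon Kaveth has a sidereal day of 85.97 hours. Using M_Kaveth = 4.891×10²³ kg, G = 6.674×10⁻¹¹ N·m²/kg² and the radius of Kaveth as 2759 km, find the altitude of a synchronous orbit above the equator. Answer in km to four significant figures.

h_sync ≈ 40190 km

μ = GM = 6.674×10⁻¹¹ × 4.891×10²³ = 3.264×10¹³ m³/s².
T = 85.97 hours = 3.095×10⁵ s.
A synchronous orbit has period T, so by Kepler's third law a = (μT²/4π²)^(1/3).
μT²/4π² = 3.264×10¹³ × (3.095×10⁵)² / 39.48 = 7.920×10²² m³.
a = 4.294×10⁷ m = 42945 km.
Altitude h = a − R = 42945 − 2759 = 40186 km.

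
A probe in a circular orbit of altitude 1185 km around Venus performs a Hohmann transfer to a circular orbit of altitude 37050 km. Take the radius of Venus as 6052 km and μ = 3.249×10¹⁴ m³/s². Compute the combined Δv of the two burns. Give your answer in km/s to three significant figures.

r₁ = 6052 + 1185 = 7237.0 km = 7.2370×10⁶ m.
r₂ = 6052 + 37050 = 43102 km = 4.3102×10⁷ m.
Transfer ellipse a_t = (r₁ + r₂)/2 = 2.517×10⁷ m.
At r₁: circular v_c1 = √(μ/r₁) = 6700 m/s; transfer-periapsis v_p = √[μ(2/r₁ − 1/a_t)] = 8768 m/s.
Δv₁ = v_p − v_c1 = 2068 m/s.
At r₂: circular v_c2 = √(μ/r₂) = 2746 m/s; transfer-apoapsis v_a = √[μ(2/r₂ − 1/a_t)] = 1472 m/s.
Δv₂ = v_c2 − v_a = 1273 m/s.
Total Δv = Δv₁ + Δv₂ = 3341 m/s = 3.341 km/s.

Δv_total ≈ 3.34 km/s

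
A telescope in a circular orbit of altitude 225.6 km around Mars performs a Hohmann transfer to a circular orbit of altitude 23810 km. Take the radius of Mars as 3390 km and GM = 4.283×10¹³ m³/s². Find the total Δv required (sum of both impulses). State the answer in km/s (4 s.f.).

Δv_total ≈ 1.778 km/s

r₁ = 3390 + 225.6 = 3615.6 km = 3.6156×10⁶ m.
r₂ = 3390 + 23810 = 27200 km = 2.7200×10⁷ m.
Transfer ellipse a_t = (r₁ + r₂)/2 = 1.541×10⁷ m.
At r₁: circular v_c1 = √(μ/r₁) = 3442 m/s; transfer-periapsis v_p = √[μ(2/r₁ − 1/a_t)] = 4573 m/s.
Δv₁ = v_p − v_c1 = 1131 m/s.
At r₂: circular v_c2 = √(μ/r₂) = 1255 m/s; transfer-apoapsis v_a = √[μ(2/r₂ − 1/a_t)] = 607.9 m/s.
Δv₂ = v_c2 − v_a = 647.0 m/s.
Total Δv = Δv₁ + Δv₂ = 1778 m/s = 1.778 km/s.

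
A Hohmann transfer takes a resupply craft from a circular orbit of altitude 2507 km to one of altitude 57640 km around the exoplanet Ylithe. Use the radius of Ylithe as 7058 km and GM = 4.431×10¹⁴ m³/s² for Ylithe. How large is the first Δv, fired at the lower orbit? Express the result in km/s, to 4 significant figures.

r₁ = 7058 + 2507 = 9565.0 km = 9.5650×10⁶ m.
r₂ = 7058 + 57640 = 64698 km = 6.4698×10⁷ m.
Transfer ellipse a_t = (r₁ + r₂)/2 = 3.713×10⁷ m.
At r₁: circular v_c1 = √(μ/r₁) = 6806 m/s; transfer-periapsis v_p = √[μ(2/r₁ − 1/a_t)] = 8984 m/s.
Δv₁ = v_p − v_c1 = 2178 m/s.
= 2.178 km/s.

Δv ≈ 2.178 km/s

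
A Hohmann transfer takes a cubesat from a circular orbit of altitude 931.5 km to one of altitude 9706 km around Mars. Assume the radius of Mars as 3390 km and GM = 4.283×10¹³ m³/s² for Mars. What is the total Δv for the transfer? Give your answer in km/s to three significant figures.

Δv_total ≈ 1.25 km/s

r₁ = 3390 + 931.5 = 4321.5 km = 4.3215×10⁶ m.
r₂ = 3390 + 9706 = 13096 km = 1.3096×10⁷ m.
Transfer ellipse a_t = (r₁ + r₂)/2 = 8.709×10⁶ m.
At r₁: circular v_c1 = √(μ/r₁) = 3148 m/s; transfer-periapsis v_p = √[μ(2/r₁ − 1/a_t)] = 3861 m/s.
Δv₁ = v_p − v_c1 = 712.4 m/s.
At r₂: circular v_c2 = √(μ/r₂) = 1808 m/s; transfer-apoapsis v_a = √[μ(2/r₂ − 1/a_t)] = 1274 m/s.
Δv₂ = v_c2 − v_a = 534.5 m/s.
Total Δv = Δv₁ + Δv₂ = 1247 m/s = 1.247 km/s.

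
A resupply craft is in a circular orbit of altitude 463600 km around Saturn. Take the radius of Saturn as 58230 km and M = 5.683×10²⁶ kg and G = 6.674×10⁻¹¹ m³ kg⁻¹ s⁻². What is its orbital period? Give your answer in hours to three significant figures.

μ = GM = 6.674×10⁻¹¹ × 5.683×10²⁶ = 3.793×10¹⁶ m³/s².
r = 58230 + 463600 = 521830 km = 5.2183×10⁸ m.
Kepler's third law: T = 2π√(r³/μ) = 2π√((5.218×10⁸)³ / 3.793×10¹⁶).
r³/μ = 3.746×10⁹ s², so T = 2π × 6.121×10⁴ = 3.846×10⁵ s.
Converting: 3.846×10⁵ s ÷ 3600 = 106.8 hours.

T ≈ 107 hours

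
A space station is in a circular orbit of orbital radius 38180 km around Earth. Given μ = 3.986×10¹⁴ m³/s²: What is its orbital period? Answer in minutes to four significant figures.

r = 38180 km = 3.818×10⁷ m.
Kepler's third law: T = 2π√(r³/μ) = 2π√((3.818×10⁷)³ / 3.986×10¹⁴).
r³/μ = 1.396×10⁸ s², so T = 2π × 1.182×10⁴ = 7.424×10⁴ s.
Converting: 7.424×10⁴ s ÷ 60.00 = 1237 minutes.

T ≈ 1237 minutes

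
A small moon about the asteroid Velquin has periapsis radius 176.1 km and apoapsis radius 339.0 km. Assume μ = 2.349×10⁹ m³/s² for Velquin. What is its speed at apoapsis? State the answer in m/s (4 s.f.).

v ≈ 68.83 m/s

Semi-major axis a = (r_p + r_a)/2 = 257.55 km = 2.576×10⁵ m.
Vis-viva: v² = μ(2/r − 1/a) = 2.349×10⁹ × (5.900×10⁻⁶ − 3.883×10⁻⁶) = 4.738×10³ m²/s².
v = 68.83 m/s.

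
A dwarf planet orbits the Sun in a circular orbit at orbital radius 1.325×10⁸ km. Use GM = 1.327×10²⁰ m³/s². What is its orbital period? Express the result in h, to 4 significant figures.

T ≈ 7307 h

r = 1.325×10⁸ km = 1.325×10¹¹ m.
Kepler's third law: T = 2π√(r³/μ) = 2π√((1.325×10¹¹)³ / 1.327×10²⁰).
r³/μ = 1.753×10¹³ s², so T = 2π × 4.187×10⁶ = 2.631×10⁷ s.
Converting: 2.631×10⁷ s ÷ 3600 = 7307 h.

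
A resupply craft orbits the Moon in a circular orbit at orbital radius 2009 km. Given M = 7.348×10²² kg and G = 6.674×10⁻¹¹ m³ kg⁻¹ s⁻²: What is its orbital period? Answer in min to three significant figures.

μ = GM = 6.674×10⁻¹¹ × 7.348×10²² = 4.904×10¹² m³/s².
r = 2009 km = 2.009×10⁶ m.
Kepler's third law: T = 2π√(r³/μ) = 2π√((2.009×10⁶)³ / 4.904×10¹²).
r³/μ = 1.653×10⁶ s², so T = 2π × 1.286×10³ = 8.079×10³ s.
Converting: 8.079×10³ s ÷ 60.00 = 134.7 min.

T ≈ 135 min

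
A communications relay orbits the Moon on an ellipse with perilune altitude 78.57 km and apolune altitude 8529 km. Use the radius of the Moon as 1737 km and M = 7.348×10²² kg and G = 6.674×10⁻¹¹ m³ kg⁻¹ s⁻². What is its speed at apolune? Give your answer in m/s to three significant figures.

v ≈ 379 m/s

μ = GM = 6.674×10⁻¹¹ × 7.348×10²² = 4.904×10¹² m³/s².
r_p = 1737 + 78.57 = 1815.6 km = 1.8156×10⁶ m.
r_a = 1737 + 8529 = 10266 km = 1.0266×10⁷ m.
Semi-major axis a = (r_p + r_a)/2 = 6040.8 km = 6.041×10⁶ m.
Vis-viva: v² = μ(2/r − 1/a) = 4.904×10¹² × (1.948×10⁻⁷ − 1.655×10⁻⁷) = 1.436×10⁵ m²/s².
v = 378.9 m/s.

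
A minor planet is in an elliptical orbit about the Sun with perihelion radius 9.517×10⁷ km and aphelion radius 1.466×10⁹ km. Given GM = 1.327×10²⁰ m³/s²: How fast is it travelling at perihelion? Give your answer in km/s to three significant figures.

v ≈ 51.2 km/s

Semi-major axis a = (r_p + r_a)/2 = 7.8058×10⁸ km = 7.806×10¹¹ m.
Vis-viva: v² = μ(2/r − 1/a) = 1.327×10²⁰ × (2.102×10⁻¹¹ − 1.281×10⁻¹²) = 2.619×10⁹ m²/s².
v = 51170 m/s = 51.17 km/s.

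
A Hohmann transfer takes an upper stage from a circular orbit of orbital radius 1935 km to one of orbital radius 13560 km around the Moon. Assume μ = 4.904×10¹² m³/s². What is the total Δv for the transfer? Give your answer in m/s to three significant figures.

Δv_total ≈ 815 m/s

r₁ = 1935 km = 1.935×10⁶ m.
r₂ = 13560 km = 1.356×10⁷ m.
Transfer ellipse a_t = (r₁ + r₂)/2 = 7.748×10⁶ m.
At r₁: circular v_c1 = √(μ/r₁) = 1592 m/s; transfer-perilune v_p = √[μ(2/r₁ − 1/a_t)] = 2106 m/s.
Δv₁ = v_p − v_c1 = 514.2 m/s.
At r₂: circular v_c2 = √(μ/r₂) = 601.4 m/s; transfer-apolune v_a = √[μ(2/r₂ − 1/a_t)] = 300.5 m/s.
Δv₂ = v_c2 − v_a = 300.8 m/s.
Total Δv = Δv₁ + Δv₂ = 815.0 m/s.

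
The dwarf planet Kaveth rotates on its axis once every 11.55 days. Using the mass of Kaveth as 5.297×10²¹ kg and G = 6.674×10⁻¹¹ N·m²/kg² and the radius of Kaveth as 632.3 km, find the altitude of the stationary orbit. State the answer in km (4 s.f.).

μ = GM = 6.674×10⁻¹¹ × 5.297×10²¹ = 3.535×10¹¹ m³/s².
T = 11.55 days = 9.979×10⁵ s.
A synchronous orbit has period T, so by Kepler's third law a = (μT²/4π²)^(1/3).
μT²/4π² = 3.535×10¹¹ × (9.979×10⁵)² / 39.48 = 8.918×10²¹ m³.
a = 2.074×10⁷ m = 20737 km.
Altitude h = a − R = 20737 − 632.3 = 20105 km.

h_sync ≈ 20100 km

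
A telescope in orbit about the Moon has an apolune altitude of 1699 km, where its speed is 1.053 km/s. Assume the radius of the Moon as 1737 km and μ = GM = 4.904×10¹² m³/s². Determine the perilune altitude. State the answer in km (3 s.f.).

perilune altitude ≈ 445 km

r_a = 1737 + 1699 = 3436.0 km = 3.436×10⁶ m.
Specific energy ε = v²/2 − μ/r = -8.728×10⁵ J/kg, so a = −μ/(2ε) = 2.809×10⁶ m.
The apsides satisfy r_p + r_a = 2a, so the perilune radius is 2a − r_a = 2.182×10⁶ m = 2182.5 km.
Perilune altitude = 2182.5 − 1737 = 445.46 km.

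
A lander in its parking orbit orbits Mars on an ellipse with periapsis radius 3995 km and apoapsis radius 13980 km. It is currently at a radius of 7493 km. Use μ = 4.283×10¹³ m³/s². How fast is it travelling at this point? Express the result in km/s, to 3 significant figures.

v ≈ 2.58 km/s

Semi-major axis a = (r_p + r_a)/2 = 8987.5 km = 8.988×10⁶ m.
Vis-viva: v² = μ(2/r − 1/a) = 4.283×10¹³ × (2.669×10⁻⁷ − 1.113×10⁻⁷) = 6.666×10⁶ m²/s².
v = 2582 m/s = 2.582 km/s.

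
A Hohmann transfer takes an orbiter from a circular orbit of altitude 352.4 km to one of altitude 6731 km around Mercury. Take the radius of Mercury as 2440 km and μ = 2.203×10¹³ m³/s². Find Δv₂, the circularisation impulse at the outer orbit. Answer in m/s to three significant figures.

Δv ≈ 491 m/s

r₁ = 2440 + 352.4 = 2792.4 km = 2.7924×10⁶ m.
r₂ = 2440 + 6731 = 9171.0 km = 9.1710×10⁶ m.
Transfer ellipse a_t = (r₁ + r₂)/2 = 5.982×10⁶ m.
At r₁: circular v_c1 = √(μ/r₁) = 2809 m/s; transfer-periherm v_p = √[μ(2/r₁ − 1/a_t)] = 3478 m/s.
At r₂: circular v_c2 = √(μ/r₂) = 1550 m/s; transfer-apoherm v_a = √[μ(2/r₂ − 1/a_t)] = 1059 m/s.
Δv₂ = v_c2 − v_a = 490.9 m/s.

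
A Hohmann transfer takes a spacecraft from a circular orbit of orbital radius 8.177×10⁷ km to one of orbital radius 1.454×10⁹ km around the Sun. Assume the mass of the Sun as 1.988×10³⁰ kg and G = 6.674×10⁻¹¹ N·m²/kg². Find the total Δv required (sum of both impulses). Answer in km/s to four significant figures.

μ = GM = 6.674×10⁻¹¹ × 1.988×10³⁰ = 1.327×10²⁰ m³/s².
r₁ = 8.177×10⁷ km = 8.177×10¹⁰ m.
r₂ = 1.454×10⁹ km = 1.454×10¹² m.
Transfer ellipse a_t = (r₁ + r₂)/2 = 7.679×10¹¹ m.
At r₁: circular v_c1 = √(μ/r₁) = 40280 m/s; transfer-perihelion v_p = √[μ(2/r₁ − 1/a_t)] = 55430 m/s.
Δv₁ = v_p − v_c1 = 15150 m/s.
At r₂: circular v_c2 = √(μ/r₂) = 9553 m/s; transfer-aphelion v_a = √[μ(2/r₂ − 1/a_t)] = 3117 m/s.
Δv₂ = v_c2 − v_a = 6435 m/s.
Total Δv = Δv₁ + Δv₂ = 21580 m/s = 21.58 km/s.

Δv_total ≈ 21.58 km/s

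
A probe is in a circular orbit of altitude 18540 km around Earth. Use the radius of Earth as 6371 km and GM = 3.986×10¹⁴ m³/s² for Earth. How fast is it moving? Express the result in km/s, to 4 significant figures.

v ≈ 4.000 km/s

r = 6371 + 18540 = 24911 km = 2.4911×10⁷ m.
For a circular orbit v = √(μ/r) = √(3.986×10¹⁴ / 2.491×10⁷) = √(1.600×10⁷) = 4000 m/s.
That is 4.000 km/s.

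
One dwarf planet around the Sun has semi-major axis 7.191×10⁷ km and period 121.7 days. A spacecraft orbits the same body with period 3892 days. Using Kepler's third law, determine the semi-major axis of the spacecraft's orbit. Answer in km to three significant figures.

Kepler's third law: a³ ∝ T², so a₂ = a₁ (T₂/T₁)^(2/3).
T₂/T₁ = 31.98, (T₂/T₁)^(2/3) = 10.08.
a₂ = 7.191×10⁷ × 10.08 = 7.245×10⁸ km.

a₂ ≈ 7.25×10⁸ km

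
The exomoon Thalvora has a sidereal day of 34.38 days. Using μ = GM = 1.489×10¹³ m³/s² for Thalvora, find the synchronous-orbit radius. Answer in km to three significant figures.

T = 34.38 days = 2.970×10⁶ s.
A synchronous orbit has period T, so by Kepler's third law a = (μT²/4π²)^(1/3).
μT²/4π² = 1.489×10¹³ × (2.970×10⁶)² / 39.48 = 3.328×10²⁴ m³.
a = 1.493×10⁸ m = 1.4930×10⁵ km.

r_sync ≈ 1.49×10⁵ km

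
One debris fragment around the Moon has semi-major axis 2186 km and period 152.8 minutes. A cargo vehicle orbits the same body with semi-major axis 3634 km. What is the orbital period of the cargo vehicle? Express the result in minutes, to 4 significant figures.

Kepler's third law: T² ∝ a³, so T₂ = T₁ (a₂/a₁)^(3/2).
a₂/a₁ = 1.662, (a₂/a₁)^(3/2) = 2.143.
T₂ = 152.8 × 2.143 = 327.5 minutes.

T₂ ≈ 327.5 minutes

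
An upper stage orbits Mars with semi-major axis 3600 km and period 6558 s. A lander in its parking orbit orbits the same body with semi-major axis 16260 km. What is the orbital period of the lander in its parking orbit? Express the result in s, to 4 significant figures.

T₂ ≈ 62950 s

Kepler's third law: T² ∝ a³, so T₂ = T₁ (a₂/a₁)^(3/2).
a₂/a₁ = 4.517, (a₂/a₁)^(3/2) = 9.599.
T₂ = 6558 × 9.599 = 62950 s.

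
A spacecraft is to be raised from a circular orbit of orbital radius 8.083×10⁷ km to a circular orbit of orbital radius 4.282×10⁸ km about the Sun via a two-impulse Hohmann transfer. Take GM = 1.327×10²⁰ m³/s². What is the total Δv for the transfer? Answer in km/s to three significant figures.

r₁ = 8.083×10⁷ km = 8.083×10¹⁰ m.
r₂ = 4.282×10⁸ km = 4.282×10¹¹ m.
Transfer ellipse a_t = (r₁ + r₂)/2 = 2.545×10¹¹ m.
At r₁: circular v_c1 = √(μ/r₁) = 40520 m/s; transfer-perihelion v_p = √[μ(2/r₁ − 1/a_t)] = 52560 m/s.
Δv₁ = v_p − v_c1 = 12040 m/s.
At r₂: circular v_c2 = √(μ/r₂) = 17600 m/s; transfer-aphelion v_a = √[μ(2/r₂ − 1/a_t)] = 9921 m/s.
Δv₂ = v_c2 − v_a = 7683 m/s.
Total Δv = Δv₁ + Δv₂ = 19720 m/s = 19.72 km/s.

Δv_total ≈ 19.7 km/s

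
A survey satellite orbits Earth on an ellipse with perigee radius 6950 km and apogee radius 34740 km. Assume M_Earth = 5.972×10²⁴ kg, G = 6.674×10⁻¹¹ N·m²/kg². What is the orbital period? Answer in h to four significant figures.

μ = GM = 6.674×10⁻¹¹ × 5.972×10²⁴ = 3.986×10¹⁴ m³/s².
Semi-major axis a = (r_p + r_a)/2 = (6950.0 + 34740)/2 = 20845 km = 2.084×10⁷ m.
By Kepler's third law T = 2π√(a³/μ) = 2π × 4.767×10³ = 2.995×10⁴ s.
= 8.320 h.

T ≈ 8.320 h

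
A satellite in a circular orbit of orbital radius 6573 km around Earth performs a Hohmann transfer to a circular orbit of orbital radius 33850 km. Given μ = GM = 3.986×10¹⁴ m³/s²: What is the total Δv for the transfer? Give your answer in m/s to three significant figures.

r₁ = 6573 km = 6.573×10⁶ m.
r₂ = 33850 km = 3.385×10⁷ m.
Transfer ellipse a_t = (r₁ + r₂)/2 = 2.021×10⁷ m.
At r₁: circular v_c1 = √(μ/r₁) = 7787 m/s; transfer-perigee v_p = √[μ(2/r₁ − 1/a_t)] = 10080 m/s.
Δv₁ = v_p − v_c1 = 2291 m/s.
At r₂: circular v_c2 = √(μ/r₂) = 3432 m/s; transfer-apogee v_a = √[μ(2/r₂ − 1/a_t)] = 1957 m/s.
Δv₂ = v_c2 − v_a = 1475 m/s.
Total Δv = Δv₁ + Δv₂ = 3765 m/s.

Δv_total ≈ 3770 m/s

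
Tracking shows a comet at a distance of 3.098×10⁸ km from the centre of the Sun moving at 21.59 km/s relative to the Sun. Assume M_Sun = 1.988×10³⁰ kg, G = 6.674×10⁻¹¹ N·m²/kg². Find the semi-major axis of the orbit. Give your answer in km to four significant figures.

a ≈ 3.398×10⁸ km

μ = GM = 6.674×10⁻¹¹ × 1.988×10³⁰ = 1.327×10²⁰ m³/s².
r = 3.098×10¹¹ m.
Vis-viva rearranged: 1/a = 2/r − v²/μ = 6.456×10⁻¹² − 3.513×10⁻¹² = 2.943×10⁻¹² m⁻¹.
a = 3.398×10¹¹ m = 3.3984×10⁸ km.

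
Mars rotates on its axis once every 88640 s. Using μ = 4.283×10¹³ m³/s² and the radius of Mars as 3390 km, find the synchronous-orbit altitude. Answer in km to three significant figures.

A synchronous orbit has period T, so by Kepler's third law a = (μT²/4π²)^(1/3).
μT²/4π² = 4.283×10¹³ × (8.864×10⁴)² / 39.48 = 8.524×10²¹ m³.
a = 2.043×10⁷ m = 20428 km.
Altitude h = a − R = 20428 − 3390 = 17038 km.

h_sync ≈ 17000 km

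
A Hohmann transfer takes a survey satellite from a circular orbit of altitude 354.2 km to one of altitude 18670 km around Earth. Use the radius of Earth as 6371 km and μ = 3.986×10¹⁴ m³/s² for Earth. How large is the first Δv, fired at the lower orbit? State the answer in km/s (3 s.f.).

Δv ≈ 1.97 km/s

r₁ = 6371 + 354.2 = 6725.2 km = 6.7252×10⁶ m.
r₂ = 6371 + 18670 = 25041 km = 2.5041×10⁷ m.
Transfer ellipse a_t = (r₁ + r₂)/2 = 1.588×10⁷ m.
At r₁: circular v_c1 = √(μ/r₁) = 7699 m/s; transfer-perigee v_p = √[μ(2/r₁ − 1/a_t)] = 9667 m/s.
Δv₁ = v_p − v_c1 = 1968 m/s.
= 1.968 km/s.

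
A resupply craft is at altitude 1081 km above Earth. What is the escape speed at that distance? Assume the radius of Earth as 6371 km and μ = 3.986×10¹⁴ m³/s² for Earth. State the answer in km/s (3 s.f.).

r = 6371 + 1081 = 7452.0 km = 7.4520×10⁶ m.
Escape speed v_esc = √(2μ/r) = √(2 × 3.986×10¹⁴ / 7.452×10⁶) = √(1.070×10⁸) = 10340 m/s.
= 10.34 km/s.

v_esc ≈ 10.3 km/s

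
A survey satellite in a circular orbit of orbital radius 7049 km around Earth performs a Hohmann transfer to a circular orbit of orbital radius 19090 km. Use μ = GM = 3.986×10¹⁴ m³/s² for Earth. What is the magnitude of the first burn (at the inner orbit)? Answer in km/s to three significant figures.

r₁ = 7049 km = 7.049×10⁶ m.
r₂ = 19090 km = 1.909×10⁷ m.
Transfer ellipse a_t = (r₁ + r₂)/2 = 1.307×10⁷ m.
At r₁: circular v_c1 = √(μ/r₁) = 7520 m/s; transfer-perigee v_p = √[μ(2/r₁ − 1/a_t)] = 9088 m/s.
Δv₁ = v_p − v_c1 = 1568 m/s.
= 1.568 km/s.

Δv ≈ 1.57 km/s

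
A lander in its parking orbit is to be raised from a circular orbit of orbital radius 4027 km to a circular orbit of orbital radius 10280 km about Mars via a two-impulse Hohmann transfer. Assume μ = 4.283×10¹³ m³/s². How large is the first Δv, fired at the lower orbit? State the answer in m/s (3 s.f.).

Δv ≈ 648 m/s

r₁ = 4027 km = 4.027×10⁶ m.
r₂ = 10280 km = 1.028×10⁷ m.
Transfer ellipse a_t = (r₁ + r₂)/2 = 7.154×10⁶ m.
At r₁: circular v_c1 = √(μ/r₁) = 3261 m/s; transfer-periapsis v_p = √[μ(2/r₁ − 1/a_t)] = 3909 m/s.
Δv₁ = v_p − v_c1 = 648.2 m/s.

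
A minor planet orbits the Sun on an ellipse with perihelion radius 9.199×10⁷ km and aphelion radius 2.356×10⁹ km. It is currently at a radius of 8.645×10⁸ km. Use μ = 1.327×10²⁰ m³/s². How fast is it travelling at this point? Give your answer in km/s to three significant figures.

Semi-major axis a = (r_p + r_a)/2 = 1.2240×10⁹ km = 1.224×10¹² m.
Vis-viva: v² = μ(2/r − 1/a) = 1.327×10²⁰ × (2.313×10⁻¹² − 8.170×10⁻¹³) = 1.986×10⁸ m²/s².
v = 14090 m/s = 14.09 km/s.

v ≈ 14.1 km/s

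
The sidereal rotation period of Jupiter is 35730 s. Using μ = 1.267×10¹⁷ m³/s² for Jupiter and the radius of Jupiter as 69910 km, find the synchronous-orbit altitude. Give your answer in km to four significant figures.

h_sync ≈ 90110 km

A synchronous orbit has period T, so by Kepler's third law a = (μT²/4π²)^(1/3).
μT²/4π² = 1.267×10¹⁷ × (3.573×10⁴)² / 39.48 = 4.097×10²⁴ m³.
a = 1.600×10⁸ m = 1.6002×10⁵ km.
Altitude h = a − R = 1.6002×10⁵ − 69910 = 90105 km.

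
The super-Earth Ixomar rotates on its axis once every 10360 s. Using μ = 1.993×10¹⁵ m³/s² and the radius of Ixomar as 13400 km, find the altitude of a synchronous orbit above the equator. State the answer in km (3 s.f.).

h_sync ≈ 4160 km

A synchronous orbit has period T, so by Kepler's third law a = (μT²/4π²)^(1/3).
μT²/4π² = 1.993×10¹⁵ × (1.036×10⁴)² / 39.48 = 5.418×10²¹ m³.
a = 1.756×10⁷ m = 17564 km.
Altitude h = a − R = 17564 − 13400 = 4164.0 km.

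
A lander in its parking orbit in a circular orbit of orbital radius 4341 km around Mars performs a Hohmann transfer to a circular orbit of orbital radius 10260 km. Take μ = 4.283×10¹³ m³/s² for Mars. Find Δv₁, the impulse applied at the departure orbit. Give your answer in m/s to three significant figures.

Δv ≈ 583 m/s

r₁ = 4341 km = 4.341×10⁶ m.
r₂ = 10260 km = 1.026×10⁷ m.
Transfer ellipse a_t = (r₁ + r₂)/2 = 7.300×10⁶ m.
At r₁: circular v_c1 = √(μ/r₁) = 3141 m/s; transfer-periapsis v_p = √[μ(2/r₁ − 1/a_t)] = 3724 m/s.
Δv₁ = v_p − v_c1 = 582.6 m/s.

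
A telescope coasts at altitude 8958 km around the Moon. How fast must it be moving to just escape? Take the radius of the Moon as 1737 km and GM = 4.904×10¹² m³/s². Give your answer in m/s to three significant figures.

v_esc ≈ 958 m/s

r = 1737 + 8958 = 10695 km = 1.0695×10⁷ m.
Escape speed v_esc = √(2μ/r) = √(2 × 4.904×10¹² / 1.070×10⁷) = √(9.171×10⁵) = 957.6 m/s.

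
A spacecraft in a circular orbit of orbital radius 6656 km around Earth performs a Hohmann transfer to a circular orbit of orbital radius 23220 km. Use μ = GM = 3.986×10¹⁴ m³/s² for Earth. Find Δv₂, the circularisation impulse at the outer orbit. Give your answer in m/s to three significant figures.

r₁ = 6656 km = 6.656×10⁶ m.
r₂ = 23220 km = 2.322×10⁷ m.
Transfer ellipse a_t = (r₁ + r₂)/2 = 1.494×10⁷ m.
At r₁: circular v_c1 = √(μ/r₁) = 7739 m/s; transfer-perigee v_p = √[μ(2/r₁ − 1/a_t)] = 9648 m/s.
At r₂: circular v_c2 = √(μ/r₂) = 4143 m/s; transfer-apogee v_a = √[μ(2/r₂ − 1/a_t)] = 2766 m/s.
Δv₂ = v_c2 − v_a = 1378 m/s.

Δv ≈ 1380 m/s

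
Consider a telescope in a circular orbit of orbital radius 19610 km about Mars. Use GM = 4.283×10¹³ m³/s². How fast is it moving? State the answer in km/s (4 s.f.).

r = 19610 km = 1.961×10⁷ m.
For a circular orbit v = √(μ/r) = √(4.283×10¹³ / 1.961×10⁷) = √(2.184×10⁶) = 1478 m/s.
That is 1.478 km/s.

v ≈ 1.478 km/s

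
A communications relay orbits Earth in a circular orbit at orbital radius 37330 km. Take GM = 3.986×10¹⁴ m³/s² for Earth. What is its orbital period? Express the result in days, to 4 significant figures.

r = 37330 km = 3.733×10⁷ m.
Kepler's third law: T = 2π√(r³/μ) = 2π√((3.733×10⁷)³ / 3.986×10¹⁴).
r³/μ = 1.305×10⁸ s², so T = 2π × 1.142×10⁴ = 7.178×10⁴ s.
Converting: 7.178×10⁴ s ÷ 86400 = 0.8308 days.

T ≈ 0.8308 days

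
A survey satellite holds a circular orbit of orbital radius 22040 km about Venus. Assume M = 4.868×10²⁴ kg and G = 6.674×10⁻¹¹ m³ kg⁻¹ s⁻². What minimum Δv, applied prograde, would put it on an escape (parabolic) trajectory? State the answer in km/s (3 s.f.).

Δv ≈ 1.59 km/s

μ = GM = 6.674×10⁻¹¹ × 4.868×10²⁴ = 3.249×10¹⁴ m³/s².
r = 22040 km = 2.204×10⁷ m.
Circular speed v_c = √(μ/r) = 3839 m/s.
Escape speed v_esc = √(2μ/r) = √2 × v_c = 5430 m/s.
Δv = v_esc − v_c = 1590 m/s = 1.590 km/s.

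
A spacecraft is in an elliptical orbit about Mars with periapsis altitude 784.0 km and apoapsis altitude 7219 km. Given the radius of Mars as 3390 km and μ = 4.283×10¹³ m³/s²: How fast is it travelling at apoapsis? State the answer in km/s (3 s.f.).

r_p = 3390 + 784.0 = 4174.0 km = 4.1740×10⁶ m.
r_a = 3390 + 7219 = 10609 km = 1.0609×10⁷ m.
Semi-major axis a = (r_p + r_a)/2 = 7391.5 km = 7.392×10⁶ m.
Vis-viva: v² = μ(2/r − 1/a) = 4.283×10¹³ × (1.885×10⁻⁷ − 1.353×10⁻⁷) = 2.280×10⁶ m²/s².
v = 1510 m/s = 1.510 km/s.

v ≈ 1.51 km/s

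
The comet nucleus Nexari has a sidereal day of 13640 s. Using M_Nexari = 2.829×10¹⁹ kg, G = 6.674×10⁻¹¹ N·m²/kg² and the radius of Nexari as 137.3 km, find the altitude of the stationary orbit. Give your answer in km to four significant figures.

μ = GM = 6.674×10⁻¹¹ × 2.829×10¹⁹ = 1.888×10⁹ m³/s².
A synchronous orbit has period T, so by Kepler's third law a = (μT²/4π²)^(1/3).
μT²/4π² = 1.888×10⁹ × (1.364×10⁴)² / 39.48 = 8.898×10¹⁵ m³.
a = 2.072×10⁵ m = 207.22 km.
Altitude h = a − R = 207.22 − 137.3 = 69.919 km.

h_sync ≈ 69.92 km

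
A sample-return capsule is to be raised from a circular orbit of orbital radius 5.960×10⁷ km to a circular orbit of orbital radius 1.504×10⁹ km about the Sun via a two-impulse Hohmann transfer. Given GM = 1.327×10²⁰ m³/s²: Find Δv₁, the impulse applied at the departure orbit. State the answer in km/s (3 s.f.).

Δv ≈ 18.3 km/s

r₁ = 5.960×10⁷ km = 5.960×10¹⁰ m.
r₂ = 1.504×10⁹ km = 1.504×10¹² m.
Transfer ellipse a_t = (r₁ + r₂)/2 = 7.818×10¹¹ m.
At r₁: circular v_c1 = √(μ/r₁) = 47190 m/s; transfer-perihelion v_p = √[μ(2/r₁ − 1/a_t)] = 65450 m/s.
Δv₁ = v_p − v_c1 = 18260 m/s.
= 18.26 km/s.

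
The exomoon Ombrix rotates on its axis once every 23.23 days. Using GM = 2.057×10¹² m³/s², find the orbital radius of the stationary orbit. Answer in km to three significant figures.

r_sync ≈ 59400 km

T = 23.23 days = 2.007×10⁶ s.
A synchronous orbit has period T, so by Kepler's third law a = (μT²/4π²)^(1/3).
μT²/4π² = 2.057×10¹² × (2.007×10⁶)² / 39.48 = 2.099×10²³ m³.
a = 5.943×10⁷ m = 59429 km.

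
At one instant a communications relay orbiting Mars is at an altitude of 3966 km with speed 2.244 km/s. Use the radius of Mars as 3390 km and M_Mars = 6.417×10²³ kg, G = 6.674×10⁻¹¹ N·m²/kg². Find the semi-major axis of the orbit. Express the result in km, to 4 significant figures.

a ≈ 6481 km

μ = GM = 6.674×10⁻¹¹ × 6.417×10²³ = 4.283×10¹³ m³/s².
r = 3390 + 3966 = 7356.0 km = 7.356×10⁶ m.
Vis-viva rearranged: 1/a = 2/r − v²/μ = 2.719×10⁻⁷ − 1.176×10⁻⁷ = 1.543×10⁻⁷ m⁻¹.
a = 6.481×10⁶ m = 6480.5 km.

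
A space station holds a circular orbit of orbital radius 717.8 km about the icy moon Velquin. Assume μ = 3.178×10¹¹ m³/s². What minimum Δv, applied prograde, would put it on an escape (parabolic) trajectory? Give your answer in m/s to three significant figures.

Δv ≈ 276 m/s

r = 717.8 km = 7.178×10⁵ m.
Circular speed v_c = √(μ/r) = 665.4 m/s.
Escape speed v_esc = √(2μ/r) = √2 × v_c = 941.0 m/s.
Δv = v_esc − v_c = 275.6 m/s.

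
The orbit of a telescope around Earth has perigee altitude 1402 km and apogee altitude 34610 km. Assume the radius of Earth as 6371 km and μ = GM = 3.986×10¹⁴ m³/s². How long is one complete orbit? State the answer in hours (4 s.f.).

T ≈ 10.52 hours

r_p = 6371 + 1402 = 7773.0 km = 7.7730×10⁶ m.
r_a = 6371 + 34610 = 40981 km = 4.0981×10⁷ m.
Semi-major axis a = (r_p + r_a)/2 = (7773.0 + 40981)/2 = 24377 km = 2.438×10⁷ m.
By Kepler's third law T = 2π√(a³/μ) = 2π × 6.028×10³ = 3.788×10⁴ s.
= 10.52 hours.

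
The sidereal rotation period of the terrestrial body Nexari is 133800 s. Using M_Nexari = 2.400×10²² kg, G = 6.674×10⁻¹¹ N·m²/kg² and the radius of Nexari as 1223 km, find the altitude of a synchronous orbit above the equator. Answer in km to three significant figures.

h_sync ≈ 7770 km

μ = GM = 6.674×10⁻¹¹ × 2.400×10²² = 1.602×10¹² m³/s².
A synchronous orbit has period T, so by Kepler's third law a = (μT²/4π²)^(1/3).
μT²/4π² = 1.602×10¹² × (1.338×10⁵)² / 39.48 = 7.264×10²⁰ m³.
a = 8.989×10⁶ m = 8989.1 km.
Altitude h = a − R = 8989.1 − 1223 = 7766.1 km.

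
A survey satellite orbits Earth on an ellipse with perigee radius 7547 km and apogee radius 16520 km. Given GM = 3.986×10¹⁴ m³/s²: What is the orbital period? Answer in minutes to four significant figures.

Semi-major axis a = (r_p + r_a)/2 = (7547.0 + 16520)/2 = 12034 km = 1.203×10⁷ m.
By Kepler's third law T = 2π√(a³/μ) = 2π × 2.091×10³ = 1.314×10⁴ s.
= 219.0 minutes.

T ≈ 219.0 minutes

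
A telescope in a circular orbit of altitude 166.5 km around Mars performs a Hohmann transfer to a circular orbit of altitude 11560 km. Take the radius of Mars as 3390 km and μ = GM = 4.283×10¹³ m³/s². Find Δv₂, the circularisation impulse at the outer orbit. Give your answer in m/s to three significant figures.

r₁ = 3390 + 166.5 = 3556.5 km = 3.5565×10⁶ m.
r₂ = 3390 + 11560 = 14950 km = 1.4950×10⁷ m.
Transfer ellipse a_t = (r₁ + r₂)/2 = 9.253×10⁶ m.
At r₁: circular v_c1 = √(μ/r₁) = 3470 m/s; transfer-periapsis v_p = √[μ(2/r₁ − 1/a_t)] = 4411 m/s.
At r₂: circular v_c2 = √(μ/r₂) = 1693 m/s; transfer-apoapsis v_a = √[μ(2/r₂ − 1/a_t)] = 1049 m/s.
Δv₂ = v_c2 − v_a = 643.3 m/s.

Δv ≈ 643 m/s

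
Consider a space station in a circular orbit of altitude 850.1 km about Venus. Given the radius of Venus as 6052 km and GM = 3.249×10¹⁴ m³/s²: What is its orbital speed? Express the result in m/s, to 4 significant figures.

v ≈ 6861 m/s

r = 6052 + 850.1 = 6902.1 km = 6.9021×10⁶ m.
For a circular orbit v = √(μ/r) = √(3.249×10¹⁴ / 6.902×10⁶) = √(4.707×10⁷) = 6861 m/s.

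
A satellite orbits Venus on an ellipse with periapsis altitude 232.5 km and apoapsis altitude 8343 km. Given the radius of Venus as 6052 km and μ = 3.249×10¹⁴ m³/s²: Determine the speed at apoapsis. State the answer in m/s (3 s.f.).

r_p = 6052 + 232.5 = 6284.5 km = 6.2845×10⁶ m.
r_a = 6052 + 8343 = 14395 km = 1.4395×10⁷ m.
Semi-major axis a = (r_p + r_a)/2 = 10340 km = 1.034×10⁷ m.
Vis-viva: v² = μ(2/r − 1/a) = 3.249×10¹⁴ × (1.389×10⁻⁷ − 9.671×10⁻⁸) = 1.372×10⁷ m²/s².
v = 3704 m/s.

v ≈ 3700 m/s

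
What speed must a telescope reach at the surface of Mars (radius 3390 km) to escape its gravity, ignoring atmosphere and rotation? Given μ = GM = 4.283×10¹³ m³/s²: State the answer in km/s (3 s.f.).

r = R = 3.390×10⁶ m.
Escape speed v_esc = √(2μ/r) = √(2 × 4.283×10¹³ / 3.390×10⁶) = √(2.527×10⁷) = 5027 m/s.
= 5.027 km/s.

v_esc ≈ 5.03 km/s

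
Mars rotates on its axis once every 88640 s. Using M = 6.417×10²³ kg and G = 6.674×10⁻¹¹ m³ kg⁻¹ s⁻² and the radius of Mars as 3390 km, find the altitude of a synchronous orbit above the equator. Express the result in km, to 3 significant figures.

μ = GM = 6.674×10⁻¹¹ × 6.417×10²³ = 4.283×10¹³ m³/s².
A synchronous orbit has period T, so by Kepler's third law a = (μT²/4π²)^(1/3).
μT²/4π² = 4.283×10¹³ × (8.864×10⁴)² / 39.48 = 8.524×10²¹ m³.
a = 2.043×10⁷ m = 20427 km.
Altitude h = a − R = 20427 − 3390 = 17037 km.

h_sync ≈ 17000 km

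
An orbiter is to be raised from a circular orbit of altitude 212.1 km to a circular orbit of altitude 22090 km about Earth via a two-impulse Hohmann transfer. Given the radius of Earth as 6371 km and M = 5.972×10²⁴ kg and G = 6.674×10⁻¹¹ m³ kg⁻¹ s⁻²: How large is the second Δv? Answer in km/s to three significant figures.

μ = GM = 6.674×10⁻¹¹ × 5.972×10²⁴ = 3.986×10¹⁴ m³/s².
r₁ = 6371 + 212.1 = 6583.1 km = 6.5831×10⁶ m.
r₂ = 6371 + 22090 = 28461 km = 2.8461×10⁷ m.
Transfer ellipse a_t = (r₁ + r₂)/2 = 1.752×10⁷ m.
At r₁: circular v_c1 = √(μ/r₁) = 7781 m/s; transfer-perigee v_p = √[μ(2/r₁ − 1/a_t)] = 9917 m/s.
At r₂: circular v_c2 = √(μ/r₂) = 3742 m/s; transfer-apogee v_a = √[μ(2/r₂ − 1/a_t)] = 2294 m/s.
Δv₂ = v_c2 − v_a = 1448 m/s.
= 1.448 km/s.

Δv ≈ 1.45 km/s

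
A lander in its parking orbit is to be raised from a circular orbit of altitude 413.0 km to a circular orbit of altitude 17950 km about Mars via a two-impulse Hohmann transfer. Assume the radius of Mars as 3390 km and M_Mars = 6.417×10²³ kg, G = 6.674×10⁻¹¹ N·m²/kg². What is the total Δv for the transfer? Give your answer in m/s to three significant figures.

Δv_total ≈ 1650 m/s

μ = GM = 6.674×10⁻¹¹ × 6.417×10²³ = 4.283×10¹³ m³/s².
r₁ = 3390 + 413.0 = 3803.0 km = 3.8030×10⁶ m.
r₂ = 3390 + 17950 = 21340 km = 2.1340×10⁷ m.
Transfer ellipse a_t = (r₁ + r₂)/2 = 1.257×10⁷ m.
At r₁: circular v_c1 = √(μ/r₁) = 3356 m/s; transfer-periapsis v_p = √[μ(2/r₁ − 1/a_t)] = 4372 m/s.
Δv₁ = v_p − v_c1 = 1016 m/s.
At r₂: circular v_c2 = √(μ/r₂) = 1417 m/s; transfer-apoapsis v_a = √[μ(2/r₂ − 1/a_t)] = 779.2 m/s.
Δv₂ = v_c2 − v_a = 637.5 m/s.
Total Δv = Δv₁ + Δv₂ = 1654 m/s.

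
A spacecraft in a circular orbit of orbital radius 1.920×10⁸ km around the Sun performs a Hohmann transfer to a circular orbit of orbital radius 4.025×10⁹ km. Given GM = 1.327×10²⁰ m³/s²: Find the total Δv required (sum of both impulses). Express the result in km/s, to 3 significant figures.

r₁ = 1.920×10⁸ km = 1.920×10¹¹ m.
r₂ = 4.025×10⁹ km = 4.025×10¹² m.
Transfer ellipse a_t = (r₁ + r₂)/2 = 2.108×10¹² m.
At r₁: circular v_c1 = √(μ/r₁) = 26290 m/s; transfer-perihelion v_p = √[μ(2/r₁ − 1/a_t)] = 36320 m/s.
Δv₁ = v_p − v_c1 = 10030 m/s.
At r₂: circular v_c2 = √(μ/r₂) = 5742 m/s; transfer-aphelion v_a = √[μ(2/r₂ − 1/a_t)] = 1733 m/s.
Δv₂ = v_c2 − v_a = 4009 m/s.
Total Δv = Δv₁ + Δv₂ = 14040 m/s = 14.04 km/s.

Δv_total ≈ 14.0 km/s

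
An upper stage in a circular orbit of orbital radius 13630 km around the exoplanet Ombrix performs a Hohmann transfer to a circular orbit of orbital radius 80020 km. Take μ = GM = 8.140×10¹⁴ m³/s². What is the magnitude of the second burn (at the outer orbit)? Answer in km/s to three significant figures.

Δv ≈ 1.47 km/s

r₁ = 13630 km = 1.363×10⁷ m.
r₂ = 80020 km = 8.002×10⁷ m.
Transfer ellipse a_t = (r₁ + r₂)/2 = 4.682×10⁷ m.
At r₁: circular v_c1 = √(μ/r₁) = 7728 m/s; transfer-periapsis v_p = √[μ(2/r₁ − 1/a_t)] = 10100 m/s.
At r₂: circular v_c2 = √(μ/r₂) = 3189 m/s; transfer-apoapsis v_a = √[μ(2/r₂ − 1/a_t)] = 1721 m/s.
Δv₂ = v_c2 − v_a = 1469 m/s.
= 1.469 km/s.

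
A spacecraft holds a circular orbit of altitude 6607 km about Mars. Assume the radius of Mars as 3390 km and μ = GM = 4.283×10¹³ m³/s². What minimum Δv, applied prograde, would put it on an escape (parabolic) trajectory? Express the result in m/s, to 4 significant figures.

Δv ≈ 857.4 m/s

r = 3390 + 6607 = 9997.0 km = 9.9970×10⁶ m.
Circular speed v_c = √(μ/r) = 2070 m/s.
Escape speed v_esc = √(2μ/r) = √2 × v_c = 2927 m/s.
Δv = v_esc − v_c = 857.4 m/s.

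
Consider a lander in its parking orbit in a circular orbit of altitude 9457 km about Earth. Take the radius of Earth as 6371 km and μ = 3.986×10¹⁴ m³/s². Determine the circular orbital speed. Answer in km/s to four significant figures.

v ≈ 5.018 km/s

r = 6371 + 9457 = 15828 km = 1.5828×10⁷ m.
For a circular orbit v = √(μ/r) = √(3.986×10¹⁴ / 1.583×10⁷) = √(2.518×10⁷) = 5018 m/s.
That is 5.018 km/s.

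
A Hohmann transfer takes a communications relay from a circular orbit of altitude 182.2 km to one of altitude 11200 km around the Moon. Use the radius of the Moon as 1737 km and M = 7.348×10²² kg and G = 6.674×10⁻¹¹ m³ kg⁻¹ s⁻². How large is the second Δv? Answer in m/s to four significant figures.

μ = GM = 6.674×10⁻¹¹ × 7.348×10²² = 4.904×10¹² m³/s².
r₁ = 1737 + 182.2 = 1919.2 km = 1.9192×10⁶ m.
r₂ = 1737 + 11200 = 12937 km = 1.2937×10⁷ m.
Transfer ellipse a_t = (r₁ + r₂)/2 = 7.428×10⁶ m.
At r₁: circular v_c1 = √(μ/r₁) = 1599 m/s; transfer-perilune v_p = √[μ(2/r₁ − 1/a_t)] = 2110 m/s.
At r₂: circular v_c2 = √(μ/r₂) = 615.7 m/s; transfer-apolune v_a = √[μ(2/r₂ − 1/a_t)] = 313.0 m/s.
Δv₂ = v_c2 − v_a = 302.7 m/s.

Δv ≈ 302.7 m/s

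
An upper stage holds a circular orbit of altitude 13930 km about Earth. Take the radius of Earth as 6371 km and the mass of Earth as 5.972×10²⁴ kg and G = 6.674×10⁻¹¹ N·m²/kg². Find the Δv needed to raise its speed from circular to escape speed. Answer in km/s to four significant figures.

μ = GM = 6.674×10⁻¹¹ × 5.972×10²⁴ = 3.986×10¹⁴ m³/s².
r = 6371 + 13930 = 20301 km = 2.0301×10⁷ m.
Circular speed v_c = √(μ/r) = 4431 m/s.
Escape speed v_esc = √(2μ/r) = √2 × v_c = 6266 m/s.
Δv = v_esc − v_c = 1835 m/s = 1.835 km/s.

Δv ≈ 1.835 km/s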